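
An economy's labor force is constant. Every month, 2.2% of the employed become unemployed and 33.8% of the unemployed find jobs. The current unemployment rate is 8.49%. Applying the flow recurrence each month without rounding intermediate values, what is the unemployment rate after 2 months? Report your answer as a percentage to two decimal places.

With a fixed labor force, u_{t+1} = u_t + s·(1−u_t) − f·u_t = u_t·(1−s−f) + s.
Here 1−s−f = 0.640 and s = 0.022.
u_1 = 0.084900 × 0.640 + 0.022 = 0.076336.
u_2 = 0.076336 × 0.640 + 0.022 = 0.070855.

Unemployment rate after two months ≈ 7.09%.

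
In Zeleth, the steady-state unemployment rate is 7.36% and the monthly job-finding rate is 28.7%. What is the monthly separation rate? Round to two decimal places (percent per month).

From u* = s/(s+f): s = u·f/(1−u).
s = 0.0736 × 28.7 / (1 − 0.0736) = 2.1123 / 0.9264 ≈ 2.28% per month.

Separation rate ≈ 2.28% per month.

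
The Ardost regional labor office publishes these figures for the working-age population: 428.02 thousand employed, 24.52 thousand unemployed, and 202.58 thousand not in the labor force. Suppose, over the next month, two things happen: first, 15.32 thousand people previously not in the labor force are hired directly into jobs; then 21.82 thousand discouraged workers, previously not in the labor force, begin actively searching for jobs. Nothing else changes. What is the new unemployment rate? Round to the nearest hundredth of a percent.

Initially, labor force = 428.02 + 24.52 = 452.54 thousand, so u = 24.52/452.54 = 5.42%.
After the first change, employed and labor force both rise by 15.32; unemployed unchanged → E = 443.34, U = 24.52, labor force = 467.86 thousand.
After the second change, unemployed and labor force both rise by 21.82 → E = 443.34, U = 46.34, labor force = 489.68 thousand.
New unemployment rate = 46.34 / 489.68 = 9.46%.

New unemployment rate ≈ 9.46%.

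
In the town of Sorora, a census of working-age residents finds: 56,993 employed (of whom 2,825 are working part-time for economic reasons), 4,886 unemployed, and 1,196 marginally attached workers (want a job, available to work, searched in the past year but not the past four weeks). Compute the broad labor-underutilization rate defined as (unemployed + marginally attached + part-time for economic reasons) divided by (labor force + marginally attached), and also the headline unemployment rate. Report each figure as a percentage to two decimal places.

Labor force = 56,993 + 4,886 = 61,879.
Numerator = 4,886 + 1,196 + 2,825 = 8,907.
Denominator = 61,879 + 1,196 = 63,075.
Broad rate = 8,907 / 63,075 = 14.12%.
Headline unemployment rate = 4,886 / 61,879 = 7.90%.

Broad underutilization rate ≈ 14.12%; headline unemployment rate ≈ 7.90%.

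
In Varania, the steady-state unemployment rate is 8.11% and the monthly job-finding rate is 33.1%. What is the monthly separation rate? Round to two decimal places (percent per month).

Separation rate ≈ 2.92% per month.

From u* = s/(s+f): s = u·f/(1−u).
s = 0.0811 × 33.1 / (1 − 0.0811) = 2.6844 / 0.9189 ≈ 2.92% per month.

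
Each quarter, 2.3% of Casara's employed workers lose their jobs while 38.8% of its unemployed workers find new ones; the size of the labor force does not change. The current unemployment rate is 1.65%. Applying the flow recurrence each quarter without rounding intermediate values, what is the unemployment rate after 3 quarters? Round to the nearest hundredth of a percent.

Unemployment rate after three quarters ≈ 4.79%.

With a fixed labor force, u_{t+1} = u_t + s·(1−u_t) − f·u_t = u_t·(1−s−f) + s.
Here 1−s−f = 0.589 and s = 0.023.
u_1 = 0.016500 × 0.589 + 0.023 = 0.032718.
u_2 = 0.032718 × 0.589 + 0.023 = 0.042271.
u_3 = 0.042271 × 0.589 + 0.023 = 0.047898.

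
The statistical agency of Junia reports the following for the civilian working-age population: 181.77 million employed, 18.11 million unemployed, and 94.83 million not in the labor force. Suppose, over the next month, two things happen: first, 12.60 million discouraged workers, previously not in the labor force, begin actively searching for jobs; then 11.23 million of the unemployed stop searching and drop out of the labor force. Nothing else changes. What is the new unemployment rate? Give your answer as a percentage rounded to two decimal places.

Initially, labor force = 181.77 + 18.11 = 199.88 million, so u = 18.11/199.88 = 9.06%.
After the first change, unemployed and labor force both rise by 12.60 → E = 181.77, U = 30.71, labor force = 212.48 million.
After the second change, unemployed and labor force both fall by 11.23 → E = 181.77, U = 19.48, labor force = 201.25 million.
New unemployment rate = 19.48 / 201.25 = 9.68%.

New unemployment rate ≈ 9.68%.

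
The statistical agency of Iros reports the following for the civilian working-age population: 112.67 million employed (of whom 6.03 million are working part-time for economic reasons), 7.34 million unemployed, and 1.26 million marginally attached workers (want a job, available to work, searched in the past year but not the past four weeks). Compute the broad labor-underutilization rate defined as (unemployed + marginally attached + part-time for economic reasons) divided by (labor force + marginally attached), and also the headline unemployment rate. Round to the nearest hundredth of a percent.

Labor force = 112.67 + 7.34 = 120.01 million.
Numerator = 7.34 + 1.26 + 6.03 = 14.63 million.
Denominator = 120.01 + 1.26 = 121.27 million.
Broad rate = 14.63 / 121.27 = 12.06%.
Headline unemployment rate = 7.34 / 120.01 = 6.12%.

Broad underutilization rate ≈ 12.06%; headline unemployment rate ≈ 6.12%.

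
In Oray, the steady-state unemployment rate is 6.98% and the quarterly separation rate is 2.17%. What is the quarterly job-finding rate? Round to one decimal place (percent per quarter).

Job-finding rate ≈ 28.9% per quarter.

From u* = s/(s+f): f = s·(1−u)/u.
f = 2.17 × (1 − 0.0698) / 0.0698 = 2.0185 / 0.0698 ≈ 28.9% per quarter.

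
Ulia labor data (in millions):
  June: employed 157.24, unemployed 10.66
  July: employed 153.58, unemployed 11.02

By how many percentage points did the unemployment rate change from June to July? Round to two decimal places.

June: labor force = 157.24 + 10.66 = 167.90; u = 10.66/167.90 = 6.35%.
July: labor force = 153.58 + 11.02 = 164.60; u = 11.02/164.60 = 6.70%.
Change = 6.70% − 6.35% = +0.35 pp.

The unemployment rate changed by +0.35 percentage points.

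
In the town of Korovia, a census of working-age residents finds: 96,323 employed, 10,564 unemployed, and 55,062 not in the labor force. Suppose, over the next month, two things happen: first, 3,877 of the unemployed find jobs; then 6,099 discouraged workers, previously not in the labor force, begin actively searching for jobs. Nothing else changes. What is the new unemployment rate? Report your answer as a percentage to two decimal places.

New unemployment rate ≈ 11.32%.

Initially, labor force = 96,323 + 10,564 = 106,887, so u = 10,564/106,887 = 9.88%.
After the first change, unemployed falls and employed rises by 3,877; labor force unchanged → E = 100,200, U = 6,687, labor force = 106,887.
After the second change, unemployed and labor force both rise by 6,099 → E = 100,200, U = 12,786, labor force = 112,986.
New unemployment rate = 12,786 / 112,986 = 11.32%.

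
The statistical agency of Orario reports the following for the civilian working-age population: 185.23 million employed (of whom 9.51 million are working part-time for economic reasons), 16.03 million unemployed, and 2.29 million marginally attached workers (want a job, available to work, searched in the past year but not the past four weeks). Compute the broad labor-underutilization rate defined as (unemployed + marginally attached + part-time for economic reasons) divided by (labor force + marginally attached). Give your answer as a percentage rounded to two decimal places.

Broad underutilization rate ≈ 13.67%.

Labor force = 185.23 + 16.03 = 201.26 million.
Numerator = 16.03 + 2.29 + 9.51 = 27.83 million.
Denominator = 201.26 + 2.29 = 203.55 million.
Broad rate = 27.83 / 203.55 = 13.67%.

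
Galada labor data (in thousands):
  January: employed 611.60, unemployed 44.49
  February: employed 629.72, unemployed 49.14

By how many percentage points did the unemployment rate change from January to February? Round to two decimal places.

January: labor force = 611.60 + 44.49 = 656.09; u = 44.49/656.09 = 6.78%.
February: labor force = 629.72 + 49.14 = 678.86; u = 49.14/678.86 = 7.24%.
Change = 7.24% − 6.78% = +0.46 pp.

The unemployment rate changed by +0.46 percentage points.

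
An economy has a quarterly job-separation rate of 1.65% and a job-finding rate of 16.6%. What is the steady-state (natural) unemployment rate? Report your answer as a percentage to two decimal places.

At steady state the flows balance: s·E = f·U, so U/(E+U) = s/(s+f).
u* = 1.65 / (1.65 + 16.6) = 1.65 / 18.25 = 9.04%.

Steady-state unemployment rate ≈ 9.04%.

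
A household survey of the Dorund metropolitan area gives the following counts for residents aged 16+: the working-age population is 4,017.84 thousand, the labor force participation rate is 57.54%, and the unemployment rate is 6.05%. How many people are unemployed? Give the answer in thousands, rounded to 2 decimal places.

About 139.87 thousand are unemployed.

Labor force = 0.5754 × 4,017.84 = 2,311.87 thousand.
Unemployed = 0.0605 × 2,311.87 ≈ 139.87 thousand.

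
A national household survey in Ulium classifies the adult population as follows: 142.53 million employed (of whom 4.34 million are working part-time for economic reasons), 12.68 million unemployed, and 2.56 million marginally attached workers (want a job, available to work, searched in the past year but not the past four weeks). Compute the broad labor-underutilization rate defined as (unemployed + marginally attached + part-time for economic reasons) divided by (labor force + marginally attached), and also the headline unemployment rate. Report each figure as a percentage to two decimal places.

Broad underutilization rate ≈ 12.41%; headline unemployment rate ≈ 8.17%.

Labor force = 142.53 + 12.68 = 155.21 million.
Numerator = 12.68 + 2.56 + 4.34 = 19.58 million.
Denominator = 155.21 + 2.56 = 157.77 million.
Broad rate = 19.58 / 157.77 = 12.41%.
Headline unemployment rate = 12.68 / 155.21 = 8.17%.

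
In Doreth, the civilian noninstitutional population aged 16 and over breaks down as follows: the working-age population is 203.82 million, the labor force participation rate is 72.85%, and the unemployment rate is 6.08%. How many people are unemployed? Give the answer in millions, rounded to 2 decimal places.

About 9.03 million are unemployed.

Labor force = 0.7285 × 203.82 = 148.48 million.
Unemployed = 0.0608 × 148.48 ≈ 9.03 million.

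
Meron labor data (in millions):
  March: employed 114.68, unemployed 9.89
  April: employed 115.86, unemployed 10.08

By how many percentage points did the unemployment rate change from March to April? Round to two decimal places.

March: labor force = 114.68 + 9.89 = 124.57; u = 9.89/124.57 = 7.94%.
April: labor force = 115.86 + 10.08 = 125.94; u = 10.08/125.94 = 8.00%.
Change = 8.00% − 7.94% = +0.06 pp.

The unemployment rate changed by +0.06 percentage points.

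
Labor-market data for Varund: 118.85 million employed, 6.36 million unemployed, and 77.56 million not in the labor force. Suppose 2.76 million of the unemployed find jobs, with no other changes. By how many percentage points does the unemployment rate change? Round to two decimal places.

The unemployment rate changes by −2.20 percentage points.

Initially, labor force = 118.85 + 6.36 = 125.21 million, so u = 6.36/125.21 = 5.08%.
After the change, unemployed falls and employed rises by 2.76; labor force unchanged → E = 121.61, U = 3.60, labor force = 125.21 million.
New unemployment rate = 3.60 / 125.21 = 2.88%.
Change = 2.88% − 5.08% = −2.20 percentage points.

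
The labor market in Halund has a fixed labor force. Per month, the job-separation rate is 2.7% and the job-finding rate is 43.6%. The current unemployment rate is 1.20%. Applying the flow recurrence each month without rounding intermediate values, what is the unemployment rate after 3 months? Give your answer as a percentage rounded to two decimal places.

With a fixed labor force, u_{t+1} = u_t + s·(1−u_t) − f·u_t = u_t·(1−s−f) + s.
Here 1−s−f = 0.537 and s = 0.027.
u_1 = 0.012000 × 0.537 + 0.027 = 0.033444.
u_2 = 0.033444 × 0.537 + 0.027 = 0.044959.
u_3 = 0.044959 × 0.537 + 0.027 = 0.051143.

Unemployment rate after three months ≈ 5.11%.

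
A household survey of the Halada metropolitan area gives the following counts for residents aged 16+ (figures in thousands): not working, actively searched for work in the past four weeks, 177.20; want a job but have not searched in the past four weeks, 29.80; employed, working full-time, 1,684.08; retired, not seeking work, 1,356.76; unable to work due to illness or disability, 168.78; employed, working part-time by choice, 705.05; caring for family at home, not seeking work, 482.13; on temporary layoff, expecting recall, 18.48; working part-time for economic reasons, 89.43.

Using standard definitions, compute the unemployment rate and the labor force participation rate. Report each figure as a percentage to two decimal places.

Employed = 1,684.08 + 705.05 + 89.43 = 2,478.56 thousand (anyone who worked, including part-time for economic reasons, counts as employed).
Unemployed = 177.20 + 18.48 = 195.68 thousand (jobless and actively searching, or on temporary layoff).
Labor force = 2,478.56 + 195.68 = 2,674.24 thousand.
Not in labor force = 29.80 + 1,356.76 + 168.78 + 482.13 = 2,037.47 thousand (those not working and not actively searching are outside the labor force — including those who want a job but have given up searching).
Civilian working-age population = 2,674.24 + 2,037.47 = 4,711.71 thousand.
Unemployment rate = 195.68 / 2,674.24 = 7.32%.
Labor force participation rate = 2,674.24 / 4,711.71 = 56.76%.

Unemployment rate ≈ 7.32%; labor force participation rate ≈ 56.76%.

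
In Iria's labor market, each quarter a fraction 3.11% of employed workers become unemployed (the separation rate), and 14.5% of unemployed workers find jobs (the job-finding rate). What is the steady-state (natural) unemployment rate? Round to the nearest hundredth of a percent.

At steady state the flows balance: s·E = f·U, so U/(E+U) = s/(s+f).
u* = 3.11 / (3.11 + 14.5) = 3.11 / 17.61 = 17.66%.

Steady-state unemployment rate ≈ 17.66%.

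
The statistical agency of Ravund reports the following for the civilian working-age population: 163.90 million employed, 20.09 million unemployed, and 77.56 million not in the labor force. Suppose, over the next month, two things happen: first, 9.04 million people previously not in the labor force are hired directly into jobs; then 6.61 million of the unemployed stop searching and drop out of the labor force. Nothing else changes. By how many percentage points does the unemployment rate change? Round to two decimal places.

Initially, labor force = 163.90 + 20.09 = 183.99 million, so u = 20.09/183.99 = 10.92%.
After the first change, employed and labor force both rise by 9.04; unemployed unchanged → E = 172.94, U = 20.09, labor force = 193.03 million.
After the second change, unemployed and labor force both fall by 6.61 → E = 172.94, U = 13.48, labor force = 186.42 million.
New unemployment rate = 13.48 / 186.42 = 7.23%.
Change = 7.23% − 10.92% = −3.69 percentage points.

The unemployment rate changes by −3.69 percentage points.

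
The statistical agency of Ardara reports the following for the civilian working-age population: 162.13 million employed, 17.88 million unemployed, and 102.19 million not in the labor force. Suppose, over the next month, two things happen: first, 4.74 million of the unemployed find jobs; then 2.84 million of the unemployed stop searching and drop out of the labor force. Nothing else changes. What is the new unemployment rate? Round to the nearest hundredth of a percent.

Initially, labor force = 162.13 + 17.88 = 180.01 million, so u = 17.88/180.01 = 9.93%.
After the first change, unemployed falls and employed rises by 4.74; labor force unchanged → E = 166.87, U = 13.14, labor force = 180.01 million.
After the second change, unemployed and labor force both fall by 2.84 → E = 166.87, U = 10.30, labor force = 177.17 million.
New unemployment rate = 10.30 / 177.17 = 5.81%.

New unemployment rate ≈ 5.81%.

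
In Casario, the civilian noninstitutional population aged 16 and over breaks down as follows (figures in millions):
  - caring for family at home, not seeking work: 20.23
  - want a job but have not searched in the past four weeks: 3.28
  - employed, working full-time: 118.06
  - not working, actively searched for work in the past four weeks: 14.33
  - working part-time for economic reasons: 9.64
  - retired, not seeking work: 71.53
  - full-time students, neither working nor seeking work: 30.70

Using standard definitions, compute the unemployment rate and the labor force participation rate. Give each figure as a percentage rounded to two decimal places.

Unemployment rate ≈ 10.09%; labor force participation rate ≈ 53.04%.

Employed = 118.06 + 9.64 = 127.70 million (anyone who worked, including part-time for economic reasons, counts as employed).
Unemployed = 14.33 million.
Labor force = 127.70 + 14.33 = 142.03 million.
Not in labor force = 20.23 + 3.28 + 71.53 + 30.70 = 125.74 million (those not working and not actively searching are outside the labor force — including those who want a job but have given up searching).
Civilian working-age population = 142.03 + 125.74 = 267.77 million.
Unemployment rate = 14.33 / 142.03 = 10.09%.
Labor force participation rate = 142.03 / 267.77 = 53.04%.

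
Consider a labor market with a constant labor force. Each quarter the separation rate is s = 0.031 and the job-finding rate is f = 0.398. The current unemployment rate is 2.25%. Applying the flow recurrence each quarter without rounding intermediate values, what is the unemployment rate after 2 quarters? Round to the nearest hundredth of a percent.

Unemployment rate after two quarters ≈ 5.60%.

With a fixed labor force, u_{t+1} = u_t + s·(1−u_t) − f·u_t = u_t·(1−s−f) + s.
Here 1−s−f = 0.571 and s = 0.031.
u_1 = 0.022500 × 0.571 + 0.031 = 0.043847.
u_2 = 0.043847 × 0.571 + 0.031 = 0.056037.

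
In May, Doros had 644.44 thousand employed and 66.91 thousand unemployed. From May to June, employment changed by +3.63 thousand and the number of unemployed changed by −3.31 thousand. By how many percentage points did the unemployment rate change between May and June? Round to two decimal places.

May: labor force = 644.44 + 66.91 = 711.35; u = 66.91/711.35 = 9.41%.
June: labor force = 648.07 + 63.60 = 711.67; u = 63.60/711.67 = 8.94%.
Change = 8.94% − 9.41% = −0.47 pp.

The unemployment rate changed by −0.47 percentage points.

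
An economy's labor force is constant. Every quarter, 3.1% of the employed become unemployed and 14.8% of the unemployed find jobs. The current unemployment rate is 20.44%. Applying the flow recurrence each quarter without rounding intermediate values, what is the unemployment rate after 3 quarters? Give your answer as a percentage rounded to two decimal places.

Unemployment rate after three quarters ≈ 19.05%.

With a fixed labor force, u_{t+1} = u_t + s·(1−u_t) − f·u_t = u_t·(1−s−f) + s.
Here 1−s−f = 0.821 and s = 0.031.
u_1 = 0.204400 × 0.821 + 0.031 = 0.198812.
u_2 = 0.198812 × 0.821 + 0.031 = 0.194225.
u_3 = 0.194225 × 0.821 + 0.031 = 0.190459.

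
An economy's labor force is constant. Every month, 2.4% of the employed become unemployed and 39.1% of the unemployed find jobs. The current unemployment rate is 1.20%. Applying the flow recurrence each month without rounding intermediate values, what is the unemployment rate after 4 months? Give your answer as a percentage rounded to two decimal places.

Unemployment rate after four months ≈ 5.25%.

With a fixed labor force, u_{t+1} = u_t + s·(1−u_t) − f·u_t = u_t·(1−s−f) + s.
Here 1−s−f = 0.585 and s = 0.024.
u_1 = 0.012000 × 0.585 + 0.024 = 0.031020.
u_2 = 0.031020 × 0.585 + 0.024 = 0.042147.
u_3 = 0.042147 × 0.585 + 0.024 = 0.048656.
u_4 = 0.048656 × 0.585 + 0.024 = 0.052464.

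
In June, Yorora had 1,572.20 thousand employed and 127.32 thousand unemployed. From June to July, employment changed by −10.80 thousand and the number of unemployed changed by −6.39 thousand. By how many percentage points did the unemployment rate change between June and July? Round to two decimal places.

The unemployment rate changed by −0.30 percentage points.

June: labor force = 1,572.20 + 127.32 = 1,699.52; u = 127.32/1,699.52 = 7.49%.
July: labor force = 1,561.40 + 120.93 = 1,682.33; u = 120.93/1,682.33 = 7.19%.
Change = 7.19% − 7.49% = −0.30 pp.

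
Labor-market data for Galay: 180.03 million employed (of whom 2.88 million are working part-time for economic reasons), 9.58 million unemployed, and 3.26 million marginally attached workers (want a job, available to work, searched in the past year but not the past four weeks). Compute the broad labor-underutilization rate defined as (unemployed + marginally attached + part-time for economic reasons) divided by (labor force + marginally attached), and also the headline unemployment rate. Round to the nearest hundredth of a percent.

Labor force = 180.03 + 9.58 = 189.61 million.
Numerator = 9.58 + 3.26 + 2.88 = 15.72 million.
Denominator = 189.61 + 3.26 = 192.87 million.
Broad rate = 15.72 / 192.87 = 8.15%.
Headline unemployment rate = 9.58 / 189.61 = 5.05%.

Broad underutilization rate ≈ 8.15%; headline unemployment rate ≈ 5.05%.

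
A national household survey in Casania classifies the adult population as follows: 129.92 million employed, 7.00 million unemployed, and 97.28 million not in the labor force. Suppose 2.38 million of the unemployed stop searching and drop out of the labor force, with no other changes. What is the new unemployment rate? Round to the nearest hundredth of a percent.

New unemployment rate ≈ 3.43%.

Initially, labor force = 129.92 + 7.00 = 136.92 million, so u = 7.00/136.92 = 5.11%.
After the change, unemployed and labor force both fall by 2.38 → E = 129.92, U = 4.62, labor force = 134.54 million.
New unemployment rate = 4.62 / 134.54 = 3.43%.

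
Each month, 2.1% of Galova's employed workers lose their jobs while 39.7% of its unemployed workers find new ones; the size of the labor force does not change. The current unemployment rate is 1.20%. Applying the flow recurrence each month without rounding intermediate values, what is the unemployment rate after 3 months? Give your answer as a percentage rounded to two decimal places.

Unemployment rate after three months ≈ 4.27%.

With a fixed labor force, u_{t+1} = u_t + s·(1−u_t) − f·u_t = u_t·(1−s−f) + s.
Here 1−s−f = 0.582 and s = 0.021.
u_1 = 0.012000 × 0.582 + 0.021 = 0.027984.
u_2 = 0.027984 × 0.582 + 0.021 = 0.037287.
u_3 = 0.037287 × 0.582 + 0.021 = 0.042701.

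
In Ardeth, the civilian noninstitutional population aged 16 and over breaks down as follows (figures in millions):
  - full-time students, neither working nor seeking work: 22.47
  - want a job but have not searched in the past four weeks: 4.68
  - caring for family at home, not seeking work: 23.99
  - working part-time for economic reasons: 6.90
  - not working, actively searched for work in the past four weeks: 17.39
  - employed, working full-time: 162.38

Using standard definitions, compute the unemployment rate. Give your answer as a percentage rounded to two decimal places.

Unemployment rate ≈ 9.32%.

Employed = 6.90 + 162.38 = 169.28 million (anyone who worked, including part-time for economic reasons, counts as employed).
Unemployed = 17.39 million.
Labor force = 169.28 + 17.39 = 186.67 million.
Unemployment rate = 17.39 / 186.67 = 9.32%.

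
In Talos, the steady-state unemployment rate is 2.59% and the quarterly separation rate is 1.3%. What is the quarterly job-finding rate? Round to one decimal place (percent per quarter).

Job-finding rate ≈ 48.9% per quarter.

From u* = s/(s+f): f = s·(1−u)/u.
f = 1.3 × (1 − 0.0259) / 0.0259 = 1.2663 / 0.0259 ≈ 48.9% per quarter.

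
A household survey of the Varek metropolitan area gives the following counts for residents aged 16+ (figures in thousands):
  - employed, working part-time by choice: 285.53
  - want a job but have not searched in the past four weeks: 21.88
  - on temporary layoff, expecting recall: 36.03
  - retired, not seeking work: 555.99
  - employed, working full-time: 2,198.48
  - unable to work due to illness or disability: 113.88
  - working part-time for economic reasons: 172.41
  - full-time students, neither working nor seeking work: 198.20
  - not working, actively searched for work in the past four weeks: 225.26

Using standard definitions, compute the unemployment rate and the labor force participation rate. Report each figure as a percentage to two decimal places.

Employed = 285.53 + 2,198.48 + 172.41 = 2,656.42 thousand (anyone who worked, including part-time for economic reasons, counts as employed).
Unemployed = 36.03 + 225.26 = 261.29 thousand (jobless and actively searching, or on temporary layoff).
Labor force = 2,656.42 + 261.29 = 2,917.71 thousand.
Not in labor force = 21.88 + 555.99 + 113.88 + 198.20 = 889.95 thousand (those not working and not actively searching are outside the labor force — including those who want a job but have given up searching).
Civilian working-age population = 2,917.71 + 889.95 = 3,807.66 thousand.
Unemployment rate = 261.29 / 2,917.71 = 8.96%.
Labor force participation rate = 2,917.71 / 3,807.66 = 76.63%.

Unemployment rate ≈ 8.96%; labor force participation rate ≈ 76.63%.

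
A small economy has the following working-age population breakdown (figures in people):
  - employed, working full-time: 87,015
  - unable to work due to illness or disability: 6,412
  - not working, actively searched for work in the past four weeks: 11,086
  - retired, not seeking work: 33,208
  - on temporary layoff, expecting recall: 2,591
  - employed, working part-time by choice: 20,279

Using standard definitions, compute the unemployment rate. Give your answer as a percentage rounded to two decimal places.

Employed = 87,015 + 20,279 = 107,294.
Unemployed = 11,086 + 2,591 = 13,677 (jobless and actively searching, or on temporary layoff).
Labor force = 107,294 + 13,677 = 120,971.
Unemployment rate = 13,677 / 120,971 = 11.31%.

Unemployment rate ≈ 11.31%.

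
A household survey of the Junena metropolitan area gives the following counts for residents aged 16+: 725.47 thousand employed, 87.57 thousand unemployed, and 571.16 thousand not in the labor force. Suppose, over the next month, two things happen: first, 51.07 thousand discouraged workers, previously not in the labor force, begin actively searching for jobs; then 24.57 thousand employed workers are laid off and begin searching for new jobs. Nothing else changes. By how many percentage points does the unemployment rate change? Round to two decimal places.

The unemployment rate changes by +8.12 percentage points.

Initially, labor force = 725.47 + 87.57 = 813.04 thousand, so u = 87.57/813.04 = 10.77%.
After the first change, unemployed and labor force both rise by 51.07 → E = 725.47, U = 138.64, labor force = 864.11 thousand.
After the second change, employed falls and unemployed rises by 24.57; labor force unchanged → E = 700.90, U = 163.21, labor force = 864.11 thousand.
New unemployment rate = 163.21 / 864.11 = 18.89%.
Change = 18.89% − 10.77% = +8.12 percentage points.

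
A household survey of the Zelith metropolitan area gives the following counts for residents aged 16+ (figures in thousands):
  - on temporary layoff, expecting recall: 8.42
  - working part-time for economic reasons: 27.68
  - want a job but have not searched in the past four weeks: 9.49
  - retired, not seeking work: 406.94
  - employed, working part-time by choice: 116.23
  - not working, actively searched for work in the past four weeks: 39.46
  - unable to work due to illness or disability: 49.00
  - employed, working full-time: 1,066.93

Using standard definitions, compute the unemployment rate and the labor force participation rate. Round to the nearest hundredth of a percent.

Unemployment rate ≈ 3.80%; labor force participation rate ≈ 73.01%.

Employed = 27.68 + 116.23 + 1,066.93 = 1,210.84 thousand (anyone who worked, including part-time for economic reasons, counts as employed).
Unemployed = 8.42 + 39.46 = 47.88 thousand (jobless and actively searching, or on temporary layoff).
Labor force = 1,210.84 + 47.88 = 1,258.72 thousand.
Not in labor force = 9.49 + 406.94 + 49.00 = 465.43 thousand (those not working and not actively searching are outside the labor force — including those who want a job but have given up searching).
Civilian working-age population = 1,258.72 + 465.43 = 1,724.15 thousand.
Unemployment rate = 47.88 / 1,258.72 = 3.80%.
Labor force participation rate = 1,258.72 / 1,724.15 = 73.01%.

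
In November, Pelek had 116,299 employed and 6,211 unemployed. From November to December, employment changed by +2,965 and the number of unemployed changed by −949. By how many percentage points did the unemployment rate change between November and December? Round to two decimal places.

November: labor force = 116,299 + 6,211 = 122,510; u = 6,211/122,510 = 5.07%.
December: labor force = 119,264 + 5,262 = 124,526; u = 5,262/124,526 = 4.23%.
Change = 4.23% − 5.07% = −0.84 pp.

The unemployment rate changed by −0.84 percentage points.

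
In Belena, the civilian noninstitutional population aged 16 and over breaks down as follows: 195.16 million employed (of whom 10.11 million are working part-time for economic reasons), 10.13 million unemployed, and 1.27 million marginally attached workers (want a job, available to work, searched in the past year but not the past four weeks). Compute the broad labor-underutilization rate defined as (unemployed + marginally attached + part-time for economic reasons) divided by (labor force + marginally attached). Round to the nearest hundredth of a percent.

Labor force = 195.16 + 10.13 = 205.29 million.
Numerator = 10.13 + 1.27 + 10.11 = 21.51 million.
Denominator = 205.29 + 1.27 = 206.56 million.
Broad rate = 21.51 / 206.56 = 10.41%.

Broad underutilization rate ≈ 10.41%.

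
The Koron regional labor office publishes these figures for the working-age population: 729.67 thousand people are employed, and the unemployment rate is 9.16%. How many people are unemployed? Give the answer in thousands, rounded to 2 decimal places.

About 73.58 thousand are unemployed.

Let U be the number unemployed. The labor force is E + U, and U/(E+U) = 0.0916.
So U = 0.0916 × 729.67 / (1 − 0.0916) = 66.8378 / 0.9084 ≈ 73.58 thousand.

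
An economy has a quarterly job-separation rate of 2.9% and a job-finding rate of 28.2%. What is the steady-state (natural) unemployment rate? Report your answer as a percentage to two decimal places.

At steady state the flows balance: s·E = f·U, so U/(E+U) = s/(s+f).
u* = 2.9 / (2.9 + 28.2) = 2.9 / 31.10 = 9.32%.

Steady-state unemployment rate ≈ 9.32%.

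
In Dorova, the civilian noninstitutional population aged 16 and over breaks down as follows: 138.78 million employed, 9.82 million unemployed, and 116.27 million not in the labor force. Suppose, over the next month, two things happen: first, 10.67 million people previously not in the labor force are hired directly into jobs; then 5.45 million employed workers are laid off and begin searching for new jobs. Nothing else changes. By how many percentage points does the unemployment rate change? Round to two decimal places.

Initially, labor force = 138.78 + 9.82 = 148.60 million, so u = 9.82/148.60 = 6.61%.
After the first change, employed and labor force both rise by 10.67; unemployed unchanged → E = 149.45, U = 9.82, labor force = 159.27 million.
After the second change, employed falls and unemployed rises by 5.45; labor force unchanged → E = 144.00, U = 15.27, labor force = 159.27 million.
New unemployment rate = 15.27 / 159.27 = 9.59%.
Change = 9.59% − 6.61% = +2.98 percentage points.

The unemployment rate changes by +2.98 percentage points.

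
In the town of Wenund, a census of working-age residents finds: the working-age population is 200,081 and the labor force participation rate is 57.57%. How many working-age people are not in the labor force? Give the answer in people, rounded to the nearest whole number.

Share not in the labor force = 1 − 0.5757 = 0.4243.
Not in labor force = 0.4243 × 200,081 ≈ 84,894.

About 84,894 are not in the labor force.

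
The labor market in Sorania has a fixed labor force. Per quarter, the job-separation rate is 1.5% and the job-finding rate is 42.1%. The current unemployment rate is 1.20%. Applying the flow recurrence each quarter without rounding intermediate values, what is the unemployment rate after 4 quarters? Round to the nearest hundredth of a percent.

Unemployment rate after four quarters ≈ 3.21%.

With a fixed labor force, u_{t+1} = u_t + s·(1−u_t) − f·u_t = u_t·(1−s−f) + s.
Here 1−s−f = 0.564 and s = 0.015.
u_1 = 0.012000 × 0.564 + 0.015 = 0.021768.
u_2 = 0.021768 × 0.564 + 0.015 = 0.027277.
u_3 = 0.027277 × 0.564 + 0.015 = 0.030384.
u_4 = 0.030384 × 0.564 + 0.015 = 0.032137.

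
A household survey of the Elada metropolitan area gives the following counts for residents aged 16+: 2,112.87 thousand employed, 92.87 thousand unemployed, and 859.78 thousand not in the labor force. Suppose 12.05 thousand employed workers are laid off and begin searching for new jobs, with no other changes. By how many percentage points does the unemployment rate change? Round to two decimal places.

The unemployment rate changes by +0.55 percentage points.

Initially, labor force = 2,112.87 + 92.87 = 2,205.74 thousand, so u = 92.87/2,205.74 = 4.21%.
After the change, employed falls and unemployed rises by 12.05; labor force unchanged → E = 2,100.82, U = 104.92, labor force = 2,205.74 thousand.
New unemployment rate = 104.92 / 2,205.74 = 4.76%.
Change = 4.76% − 4.21% = +0.55 percentage points.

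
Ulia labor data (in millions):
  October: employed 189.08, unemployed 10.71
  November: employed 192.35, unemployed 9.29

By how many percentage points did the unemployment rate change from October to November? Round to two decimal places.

The unemployment rate changed by −0.75 percentage points.

October: labor force = 189.08 + 10.71 = 199.79; u = 10.71/199.79 = 5.36%.
November: labor force = 192.35 + 9.29 = 201.64; u = 9.29/201.64 = 4.61%.
Change = 4.61% − 5.36% = −0.75 pp.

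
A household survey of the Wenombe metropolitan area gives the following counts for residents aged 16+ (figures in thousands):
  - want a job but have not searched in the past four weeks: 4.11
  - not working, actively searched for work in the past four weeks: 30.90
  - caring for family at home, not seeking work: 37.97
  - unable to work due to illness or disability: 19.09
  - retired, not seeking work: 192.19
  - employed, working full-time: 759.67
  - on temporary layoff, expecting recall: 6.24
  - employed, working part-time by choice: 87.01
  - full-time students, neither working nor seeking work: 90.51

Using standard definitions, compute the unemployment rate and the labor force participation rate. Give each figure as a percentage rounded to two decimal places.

Unemployment rate ≈ 4.20%; labor force participation rate ≈ 71.99%.

Employed = 759.67 + 87.01 = 846.68 thousand.
Unemployed = 30.90 + 6.24 = 37.14 thousand (jobless and actively searching, or on temporary layoff).
Labor force = 846.68 + 37.14 = 883.82 thousand.
Not in labor force = 4.11 + 37.97 + 19.09 + 192.19 + 90.51 = 343.87 thousand (those not working and not actively searching are outside the labor force — including those who want a job but have given up searching).
Civilian working-age population = 883.82 + 343.87 = 1,227.69 thousand.
Unemployment rate = 37.14 / 883.82 = 4.20%.
Labor force participation rate = 883.82 / 1,227.69 = 71.99%.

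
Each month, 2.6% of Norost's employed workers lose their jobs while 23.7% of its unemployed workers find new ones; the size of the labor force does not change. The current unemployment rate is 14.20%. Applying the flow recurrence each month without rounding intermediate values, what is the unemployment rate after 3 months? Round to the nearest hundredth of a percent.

Unemployment rate after three months ≈ 11.61%.

With a fixed labor force, u_{t+1} = u_t + s·(1−u_t) − f·u_t = u_t·(1−s−f) + s.
Here 1−s−f = 0.737 and s = 0.026.
u_1 = 0.142000 × 0.737 + 0.026 = 0.130654.
u_2 = 0.130654 × 0.737 + 0.026 = 0.122292.
u_3 = 0.122292 × 0.737 + 0.026 = 0.116129.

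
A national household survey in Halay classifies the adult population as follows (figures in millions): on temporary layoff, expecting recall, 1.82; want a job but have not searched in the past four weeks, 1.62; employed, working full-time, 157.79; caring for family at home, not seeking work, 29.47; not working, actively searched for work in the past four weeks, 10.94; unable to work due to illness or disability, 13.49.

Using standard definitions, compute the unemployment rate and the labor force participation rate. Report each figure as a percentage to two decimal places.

Unemployment rate ≈ 7.48%; labor force participation rate ≈ 79.28%.

Employed = 157.79 million.
Unemployed = 1.82 + 10.94 = 12.76 million (jobless and actively searching, or on temporary layoff).
Labor force = 157.79 + 12.76 = 170.55 million.
Not in labor force = 1.62 + 29.47 + 13.49 = 44.58 million (those not working and not actively searching are outside the labor force — including those who want a job but have given up searching).
Civilian working-age population = 170.55 + 44.58 = 215.13 million.
Unemployment rate = 12.76 / 170.55 = 7.48%.
Labor force participation rate = 170.55 / 215.13 = 79.28%.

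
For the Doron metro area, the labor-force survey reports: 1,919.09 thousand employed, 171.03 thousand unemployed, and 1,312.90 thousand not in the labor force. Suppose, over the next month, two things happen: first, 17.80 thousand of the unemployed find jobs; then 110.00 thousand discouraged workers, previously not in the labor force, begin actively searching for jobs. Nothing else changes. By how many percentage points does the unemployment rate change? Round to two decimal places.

Initially, labor force = 1,919.09 + 171.03 = 2,090.12 thousand, so u = 171.03/2,090.12 = 8.18%.
After the first change, unemployed falls and employed rises by 17.80; labor force unchanged → E = 1,936.89, U = 153.23, labor force = 2,090.12 thousand.
After the second change, unemployed and labor force both rise by 110.00 → E = 1,936.89, U = 263.23, labor force = 2,200.12 thousand.
New unemployment rate = 263.23 / 2,200.12 = 11.96%.
Change = 11.96% − 8.18% = +3.78 percentage points.

The unemployment rate changes by +3.78 percentage points.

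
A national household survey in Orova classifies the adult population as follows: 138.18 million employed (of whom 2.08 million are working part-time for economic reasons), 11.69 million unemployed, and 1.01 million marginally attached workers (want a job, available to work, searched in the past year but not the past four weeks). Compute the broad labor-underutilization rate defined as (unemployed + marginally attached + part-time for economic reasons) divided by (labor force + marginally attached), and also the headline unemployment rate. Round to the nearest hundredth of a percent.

Labor force = 138.18 + 11.69 = 149.87 million.
Numerator = 11.69 + 1.01 + 2.08 = 14.78 million.
Denominator = 149.87 + 1.01 = 150.88 million.
Broad rate = 14.78 / 150.88 = 9.80%.
Headline unemployment rate = 11.69 / 149.87 = 7.80%.

Broad underutilization rate ≈ 9.80%; headline unemployment rate ≈ 7.80%.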